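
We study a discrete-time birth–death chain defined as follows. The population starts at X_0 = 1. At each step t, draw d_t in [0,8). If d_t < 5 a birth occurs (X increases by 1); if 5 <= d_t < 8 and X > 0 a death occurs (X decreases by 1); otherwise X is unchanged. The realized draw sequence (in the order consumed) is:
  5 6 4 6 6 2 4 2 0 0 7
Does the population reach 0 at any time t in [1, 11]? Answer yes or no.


t=0: X=1, d=5 → death, X_1=0
t=1: X=0, d=6 → hold, X_2=0
t=2: X=0, d=4 → birth, X_3=1
t=3: X=1, d=6 → death, X_4=0
t=4: X=0, d=6 → hold, X_5=0
t=5: X=0, d=2 → birth, X_6=1
t=6: X=1, d=4 → birth, X_7=2
t=7: X=2, d=2 → birth, X_8=3
t=8: X=3, d=0 → birth, X_9=4
t=9: X=4, d=0 → birth, X_10=5
t=10: X=5, d=7 → death, X_11=4

yes


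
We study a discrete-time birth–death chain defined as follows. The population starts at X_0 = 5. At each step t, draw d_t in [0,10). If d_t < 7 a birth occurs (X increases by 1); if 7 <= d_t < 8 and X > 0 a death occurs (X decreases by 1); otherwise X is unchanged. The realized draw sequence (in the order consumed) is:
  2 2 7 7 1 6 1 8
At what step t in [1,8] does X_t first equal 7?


2

t=0: X=5, d=2 → birth, X_1=6
t=1: X=6, d=2 → birth, X_2=7
t=2: X=7, d=7 → death, X_3=6
t=3: X=6, d=7 → death, X_4=5
t=4: X=5, d=1 → birth, X_5=6
t=5: X=6, d=6 → birth, X_6=7
t=6: X=7, d=1 → birth, X_7=8
t=7: X=8, d=8 → hold, X_8=8


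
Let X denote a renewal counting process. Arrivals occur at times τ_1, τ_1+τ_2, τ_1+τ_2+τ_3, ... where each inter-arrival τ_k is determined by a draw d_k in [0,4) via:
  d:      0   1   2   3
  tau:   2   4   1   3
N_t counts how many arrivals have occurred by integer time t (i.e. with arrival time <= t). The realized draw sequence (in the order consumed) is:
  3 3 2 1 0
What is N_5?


draw d_1=3: τ_1=3, arrival time A_1=3
draw d_2=3: τ_2=3, arrival time A_2=6
draw d_3=2: τ_3=1, arrival time A_3=7
draw d_4=1: τ_4=4, arrival time A_4=11
draw d_5=0: τ_5=2, arrival time A_5=13
N_t over t=0..5: 0:0 1:0 2:0 3:1 4:1 5:1

1


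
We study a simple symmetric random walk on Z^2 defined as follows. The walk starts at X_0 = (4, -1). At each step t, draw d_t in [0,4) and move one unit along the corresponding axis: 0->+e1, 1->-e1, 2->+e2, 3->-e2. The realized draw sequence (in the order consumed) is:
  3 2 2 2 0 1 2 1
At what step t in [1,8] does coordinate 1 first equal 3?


8

t=0: X=(4, -1), d=3 → -e2, X_1=(4, -2)
t=1: X=(4, -2), d=2 → +e2, X_2=(4, -1)
t=2: X=(4, -1), d=2 → +e2, X_3=(4, 0)
t=3: X=(4, 0), d=2 → +e2, X_4=(4, 1)
t=4: X=(4, 1), d=0 → +e1, X_5=(5, 1)
t=5: X=(5, 1), d=1 → -e1, X_6=(4, 1)
t=6: X=(4, 1), d=2 → +e2, X_7=(4, 2)
t=7: X=(4, 2), d=1 → -e1, X_8=(3, 2)


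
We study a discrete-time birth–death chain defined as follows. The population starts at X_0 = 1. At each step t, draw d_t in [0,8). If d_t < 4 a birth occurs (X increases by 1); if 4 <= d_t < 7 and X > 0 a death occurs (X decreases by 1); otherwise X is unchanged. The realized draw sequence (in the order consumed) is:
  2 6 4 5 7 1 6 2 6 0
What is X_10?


1

t=0: X=1, d=2 → birth, X_1=2
t=1: X=2, d=6 → death, X_2=1
t=2: X=1, d=4 → death, X_3=0
t=3: X=0, d=5 → hold, X_4=0
t=4: X=0, d=7 → hold, X_5=0
t=5: X=0, d=1 → birth, X_6=1
t=6: X=1, d=6 → death, X_7=0
t=7: X=0, d=2 → birth, X_8=1
t=8: X=1, d=6 → death, X_9=0
t=9: X=0, d=0 → birth, X_10=1


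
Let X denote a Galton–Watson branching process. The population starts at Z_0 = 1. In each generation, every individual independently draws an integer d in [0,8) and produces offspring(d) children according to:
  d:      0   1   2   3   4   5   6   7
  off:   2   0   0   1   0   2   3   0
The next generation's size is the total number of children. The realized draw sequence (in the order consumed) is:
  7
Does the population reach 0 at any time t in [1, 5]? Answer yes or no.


gen 0: Z_0=1, draws=[7], offspring=[0], Z_1=0
gen 1: Z_1=0, draws=[], offspring=[], Z_2=0
gen 2: Z_2=0, draws=[], offspring=[], Z_3=0
gen 3: Z_3=0, draws=[], offspring=[], Z_4=0
gen 4: Z_4=0, draws=[], offspring=[], Z_5=0

yes


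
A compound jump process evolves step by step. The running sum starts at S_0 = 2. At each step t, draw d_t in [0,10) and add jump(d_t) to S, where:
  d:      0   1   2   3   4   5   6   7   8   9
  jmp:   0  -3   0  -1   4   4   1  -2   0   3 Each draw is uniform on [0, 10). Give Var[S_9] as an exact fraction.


1179/25

Outcome values over d=0..9: [0, -3, 0, -1, 4, 4, 1, -2, 0, 3]
Σy = 6, Σy² = 56, M = 10
μ = 6/10 = 3/5,  σ² = 56/10 − (3/5)² = 131/25
Independent increments: Var[S_9] = 9·σ² = 9·(131/25) = 1179/25


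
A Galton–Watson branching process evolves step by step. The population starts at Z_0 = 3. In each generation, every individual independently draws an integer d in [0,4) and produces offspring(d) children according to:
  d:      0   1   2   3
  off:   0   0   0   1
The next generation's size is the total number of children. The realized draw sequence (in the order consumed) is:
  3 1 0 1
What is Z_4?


gen 0: Z_0=3, draws=[3, 1, 0], offspring=[1, 0, 0], Z_1=1
gen 1: Z_1=1, draws=[1], offspring=[0], Z_2=0
gen 2: Z_2=0, draws=[], offspring=[], Z_3=0
gen 3: Z_3=0, draws=[], offspring=[], Z_4=0

0


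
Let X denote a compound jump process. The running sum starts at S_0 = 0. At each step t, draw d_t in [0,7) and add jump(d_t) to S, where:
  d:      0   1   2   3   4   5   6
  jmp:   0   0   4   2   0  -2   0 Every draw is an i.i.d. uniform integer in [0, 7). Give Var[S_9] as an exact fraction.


Outcome values over d=0..6: [0, 0, 4, 2, 0, -2, 0]
Σy = 4, Σy² = 24, M = 7
μ = 4/7 = 4/7,  σ² = 24/7 − (4/7)² = 152/49
Independent increments: Var[S_9] = 9·σ² = 9·(152/49) = 1368/49

1368/49


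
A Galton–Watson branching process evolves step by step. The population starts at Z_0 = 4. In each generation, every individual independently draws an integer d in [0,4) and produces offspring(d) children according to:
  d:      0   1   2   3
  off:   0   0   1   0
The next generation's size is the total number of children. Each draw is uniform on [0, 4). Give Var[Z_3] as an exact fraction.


63/1024

Outcome values over d=0..3: [0, 0, 1, 0]
Σy = 1, Σy² = 1, M = 4
μ = 1/4 = 1/4,  σ² = 1/4 − (1/4)² = 3/16
V_0 = 0, E_0 = 4
V_1 = 3/16·E_0 + (1/4)²·V_0 = 3/4;  E_1 = 1
V_2 = 3/16·E_1 + (1/4)²·V_1 = 15/64;  E_2 = 1/4
V_3 = 3/16·E_2 + (1/4)²·V_2 = 63/1024;  E_3 = 1/16


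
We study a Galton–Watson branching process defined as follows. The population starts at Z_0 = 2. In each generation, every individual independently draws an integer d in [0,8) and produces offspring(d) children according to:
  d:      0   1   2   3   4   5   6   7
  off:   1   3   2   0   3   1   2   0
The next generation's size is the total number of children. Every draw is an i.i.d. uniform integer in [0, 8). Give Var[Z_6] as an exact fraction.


Outcome values over d=0..7: [1, 3, 2, 0, 3, 1, 2, 0]
Σy = 12, Σy² = 28, M = 8
μ = 12/8 = 3/2,  σ² = 28/8 − (3/2)² = 5/4
V_0 = 0, E_0 = 2
V_1 = 5/4·E_0 + (3/2)²·V_0 = 5/2;  E_1 = 3
V_2 = 5/4·E_1 + (3/2)²·V_1 = 75/8;  E_2 = 9/2
V_3 = 5/4·E_2 + (3/2)²·V_2 = 855/32;  E_3 = 27/4
V_4 = 5/4·E_3 + (3/2)²·V_3 = 8775/128;  E_4 = 81/8
V_5 = 5/4·E_4 + (3/2)²·V_4 = 85455/512;  E_5 = 243/16
V_6 = 5/4·E_5 + (3/2)²·V_5 = 807975/2048;  E_6 = 729/32

807975/2048


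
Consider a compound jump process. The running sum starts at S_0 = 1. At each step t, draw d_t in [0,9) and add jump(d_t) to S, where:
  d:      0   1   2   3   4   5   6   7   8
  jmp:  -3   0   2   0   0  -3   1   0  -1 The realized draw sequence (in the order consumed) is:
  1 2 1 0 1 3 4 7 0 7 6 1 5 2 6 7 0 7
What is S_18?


t=0: S=1, d=1, jump=0, S_1=1
t=1: S=1, d=2, jump=2, S_2=3
t=2: S=3, d=1, jump=0, S_3=3
t=3: S=3, d=0, jump=-3, S_4=0
t=4: S=0, d=1, jump=0, S_5=0
t=5: S=0, d=3, jump=0, S_6=0
t=6: S=0, d=4, jump=0, S_7=0
t=7: S=0, d=7, jump=0, S_8=0
t=8: S=0, d=0, jump=-3, S_9=-3
t=9: S=-3, d=7, jump=0, S_10=-3
t=10: S=-3, d=6, jump=1, S_11=-2
t=11: S=-2, d=1, jump=0, S_12=-2
t=12: S=-2, d=5, jump=-3, S_13=-5
t=13: S=-5, d=2, jump=2, S_14=-3
t=14: S=-3, d=6, jump=1, S_15=-2
t=15: S=-2, d=7, jump=0, S_16=-2
t=16: S=-2, d=0, jump=-3, S_17=-5
t=17: S=-5, d=7, jump=0, S_18=-5

-5


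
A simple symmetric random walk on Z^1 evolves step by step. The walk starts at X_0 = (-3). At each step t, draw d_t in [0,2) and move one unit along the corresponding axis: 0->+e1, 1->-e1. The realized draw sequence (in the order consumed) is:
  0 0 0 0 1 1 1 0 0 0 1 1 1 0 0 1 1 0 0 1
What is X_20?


(-1)

t=0: X=(-3), d=0 → +e1, X_1=(-2)
t=1: X=(-2), d=0 → +e1, X_2=(-1)
t=2: X=(-1), d=0 → +e1, X_3=(0)
t=3: X=(0), d=0 → +e1, X_4=(1)
t=4: X=(1), d=1 → -e1, X_5=(0)
t=5: X=(0), d=1 → -e1, X_6=(-1)
t=6: X=(-1), d=1 → -e1, X_7=(-2)
t=7: X=(-2), d=0 → +e1, X_8=(-1)
t=8: X=(-1), d=0 → +e1, X_9=(0)
t=9: X=(0), d=0 → +e1, X_10=(1)
t=10: X=(1), d=1 → -e1, X_11=(0)
t=11: X=(0), d=1 → -e1, X_12=(-1)
t=12: X=(-1), d=1 → -e1, X_13=(-2)
t=13: X=(-2), d=0 → +e1, X_14=(-1)
t=14: X=(-1), d=0 → +e1, X_15=(0)
t=15: X=(0), d=1 → -e1, X_16=(-1)
t=16: X=(-1), d=1 → -e1, X_17=(-2)
t=17: X=(-2), d=0 → +e1, X_18=(-1)
t=18: X=(-1), d=0 → +e1, X_19=(0)
t=19: X=(0), d=1 → -e1, X_20=(-1)


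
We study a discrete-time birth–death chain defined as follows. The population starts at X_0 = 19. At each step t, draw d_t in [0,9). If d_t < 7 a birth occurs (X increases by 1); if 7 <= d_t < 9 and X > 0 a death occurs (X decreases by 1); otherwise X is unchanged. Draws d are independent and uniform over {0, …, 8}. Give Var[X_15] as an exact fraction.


280/27

X can drop by at most 1 per step and X_0 = 19 > T = 15, so X_t >= 19 − t >= 4 > 0 for every t <= 15: the floor at 0 (the 'and X > 0' condition) never binds. Hence X_15 = X_0 + Σ_{t<15} Y_t with i.i.d. increments Y_t = y(d_t) ∈ {+1, −1, 0}.
Outcome values over d=0..8: [1, 1, 1, 1, 1, 1, 1, -1, -1]
Σy = 5, Σy² = 9, M = 9
μ = 5/9 = 5/9,  σ² = 9/9 − (5/9)² = 56/81
Independent increments: Var[X_15] = 15·σ² = 15·(56/81) = 280/27


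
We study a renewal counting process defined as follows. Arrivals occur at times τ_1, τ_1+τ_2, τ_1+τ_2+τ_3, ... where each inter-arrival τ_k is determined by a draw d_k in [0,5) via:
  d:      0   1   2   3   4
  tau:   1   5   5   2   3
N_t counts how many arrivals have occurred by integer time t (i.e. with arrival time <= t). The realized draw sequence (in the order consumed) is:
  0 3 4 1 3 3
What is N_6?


3

draw d_1=0: τ_1=1, arrival time A_1=1
draw d_2=3: τ_2=2, arrival time A_2=3
draw d_3=4: τ_3=3, arrival time A_3=6
draw d_4=1: τ_4=5, arrival time A_4=11
draw d_5=3: τ_5=2, arrival time A_5=13
draw d_6=3: τ_6=2, arrival time A_6=15
N_t over t=0..6: 0:0 1:1 2:1 3:2 4:2 5:2 6:3


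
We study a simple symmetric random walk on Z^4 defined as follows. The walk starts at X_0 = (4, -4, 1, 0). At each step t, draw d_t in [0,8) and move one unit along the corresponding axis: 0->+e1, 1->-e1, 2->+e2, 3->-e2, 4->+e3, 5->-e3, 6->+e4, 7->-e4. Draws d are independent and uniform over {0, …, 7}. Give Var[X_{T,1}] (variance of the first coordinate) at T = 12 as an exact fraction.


Outcome values over d=0..7: [1, -1, 0, 0, 0, 0, 0, 0]
Σy = 0, Σy² = 2, M = 8
μ = 0/8 = 0,  σ² = 2/8 − (0)² = 1/4
Independent increments: Var[X_12] = 12·σ² = 12·(1/4) = 3

3


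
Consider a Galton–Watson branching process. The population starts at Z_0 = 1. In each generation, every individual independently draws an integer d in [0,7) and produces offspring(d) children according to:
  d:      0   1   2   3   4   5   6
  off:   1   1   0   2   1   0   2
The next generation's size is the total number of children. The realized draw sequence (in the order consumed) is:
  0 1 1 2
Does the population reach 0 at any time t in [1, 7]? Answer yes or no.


yes

gen 0: Z_0=1, draws=[0], offspring=[1], Z_1=1
gen 1: Z_1=1, draws=[1], offspring=[1], Z_2=1
gen 2: Z_2=1, draws=[1], offspring=[1], Z_3=1
gen 3: Z_3=1, draws=[2], offspring=[0], Z_4=0
gen 4: Z_4=0, draws=[], offspring=[], Z_5=0
gen 5: Z_5=0, draws=[], offspring=[], Z_6=0
gen 6: Z_6=0, draws=[], offspring=[], Z_7=0


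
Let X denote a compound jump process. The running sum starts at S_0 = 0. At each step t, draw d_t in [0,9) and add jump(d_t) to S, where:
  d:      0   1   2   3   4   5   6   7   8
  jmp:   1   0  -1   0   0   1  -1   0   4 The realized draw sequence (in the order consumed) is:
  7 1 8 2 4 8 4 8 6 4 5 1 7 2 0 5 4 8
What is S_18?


t=0: S=0, d=7, jump=0, S_1=0
t=1: S=0, d=1, jump=0, S_2=0
t=2: S=0, d=8, jump=4, S_3=4
t=3: S=4, d=2, jump=-1, S_4=3
t=4: S=3, d=4, jump=0, S_5=3
t=5: S=3, d=8, jump=4, S_6=7
t=6: S=7, d=4, jump=0, S_7=7
t=7: S=7, d=8, jump=4, S_8=11
t=8: S=11, d=6, jump=-1, S_9=10
t=9: S=10, d=4, jump=0, S_10=10
t=10: S=10, d=5, jump=1, S_11=11
t=11: S=11, d=1, jump=0, S_12=11
t=12: S=11, d=7, jump=0, S_13=11
t=13: S=11, d=2, jump=-1, S_14=10
t=14: S=10, d=0, jump=1, S_15=11
t=15: S=11, d=5, jump=1, S_16=12
t=16: S=12, d=4, jump=0, S_17=12
t=17: S=12, d=8, jump=4, S_18=16

16


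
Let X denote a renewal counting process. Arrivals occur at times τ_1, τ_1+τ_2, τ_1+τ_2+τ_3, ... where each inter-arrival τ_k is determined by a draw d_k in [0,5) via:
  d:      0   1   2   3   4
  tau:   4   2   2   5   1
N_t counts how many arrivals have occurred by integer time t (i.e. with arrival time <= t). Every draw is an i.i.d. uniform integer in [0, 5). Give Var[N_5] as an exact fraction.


5880184/9765625

Inter-arrival values over d=0..4: [4, 2, 2, 5, 1]
Each d has probability 1/5, so the pmf of τ is: f(1) = 1/5, f(2) = 2/5, f(4) = 1/5, f(5) = 1/5
Let p_n(j) = P(N_n = j), with p_0 = [1]. Condition on τ_1: p_n(0) = P(τ > n), and for j >= 1, p_n(j) = Σ_{k<=n} f(k)·p_{n−k}(j−1)
p_1 = [4/5, 1/5]  (j = 0..1)
p_2 = [2/5, 14/25, 1/25]  (j = 0..2)
p_3 = [2/5, 2/5, 24/125, 1/125]  (j = 0..3)
p_4 = [1/5, 11/25, 38/125, 34/625, 1/625]  (j = 0..4)
p_5 = [0, 14/25, 36/125, 86/625, 44/3125, 1/3125]  (j = 0..5)
E[N_5] = Σ j·p_5(j) = 5021/3125;  E[N_5²] = Σ j²·p_5(j) = 9949/3125
Var[N_5] = 9949/3125 − (5021/3125)² = 5880184/9765625


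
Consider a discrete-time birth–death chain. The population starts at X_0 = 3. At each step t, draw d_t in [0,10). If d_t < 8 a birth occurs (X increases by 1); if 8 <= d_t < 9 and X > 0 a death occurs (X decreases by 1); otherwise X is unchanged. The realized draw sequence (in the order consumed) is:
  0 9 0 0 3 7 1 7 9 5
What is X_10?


11

t=0: X=3, d=0 → birth, X_1=4
t=1: X=4, d=9 → hold, X_2=4
t=2: X=4, d=0 → birth, X_3=5
t=3: X=5, d=0 → birth, X_4=6
t=4: X=6, d=3 → birth, X_5=7
t=5: X=7, d=7 → birth, X_6=8
t=6: X=8, d=1 → birth, X_7=9
t=7: X=9, d=7 → birth, X_8=10
t=8: X=10, d=9 → hold, X_9=10
t=9: X=10, d=5 → birth, X_10=11


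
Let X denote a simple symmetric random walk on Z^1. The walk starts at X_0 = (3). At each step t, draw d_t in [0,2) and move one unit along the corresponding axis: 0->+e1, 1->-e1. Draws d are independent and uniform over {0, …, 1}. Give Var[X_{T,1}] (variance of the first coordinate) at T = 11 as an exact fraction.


Outcome values over d=0..1: [1, -1]
Σy = 0, Σy² = 2, M = 2
μ = 0/2 = 0,  σ² = 2/2 − (0)² = 1
Independent increments: Var[X_11] = 11·σ² = 11·(1) = 11

11


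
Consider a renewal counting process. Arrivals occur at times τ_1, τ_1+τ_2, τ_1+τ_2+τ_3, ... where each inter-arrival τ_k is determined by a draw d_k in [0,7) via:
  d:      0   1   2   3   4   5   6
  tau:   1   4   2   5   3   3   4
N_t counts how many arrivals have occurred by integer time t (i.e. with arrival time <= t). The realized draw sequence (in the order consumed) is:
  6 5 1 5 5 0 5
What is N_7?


draw d_1=6: τ_1=4, arrival time A_1=4
draw d_2=5: τ_2=3, arrival time A_2=7
draw d_3=1: τ_3=4, arrival time A_3=11
draw d_4=5: τ_4=3, arrival time A_4=14
draw d_5=5: τ_5=3, arrival time A_5=17
draw d_6=0: τ_6=1, arrival time A_6=18
draw d_7=5: τ_7=3, arrival time A_7=21
N_t over t=0..7: 0:0 1:0 2:0 3:0 4:1 5:1 6:1 7:2

2


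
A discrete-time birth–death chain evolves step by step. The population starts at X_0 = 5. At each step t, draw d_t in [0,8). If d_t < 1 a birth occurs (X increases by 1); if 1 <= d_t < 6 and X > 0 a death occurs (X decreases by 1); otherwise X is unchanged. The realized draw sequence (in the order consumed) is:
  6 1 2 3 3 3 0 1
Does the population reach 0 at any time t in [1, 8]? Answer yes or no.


t=0: X=5, d=6 → hold, X_1=5
t=1: X=5, d=1 → death, X_2=4
t=2: X=4, d=2 → death, X_3=3
t=3: X=3, d=3 → death, X_4=2
t=4: X=2, d=3 → death, X_5=1
t=5: X=1, d=3 → death, X_6=0
t=6: X=0, d=0 → birth, X_7=1
t=7: X=1, d=1 → death, X_8=0

yes


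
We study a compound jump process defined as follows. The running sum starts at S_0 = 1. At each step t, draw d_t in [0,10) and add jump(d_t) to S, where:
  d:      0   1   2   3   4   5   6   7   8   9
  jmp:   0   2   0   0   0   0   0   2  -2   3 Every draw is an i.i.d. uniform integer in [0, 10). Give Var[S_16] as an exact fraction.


148/5

Outcome values over d=0..9: [0, 2, 0, 0, 0, 0, 0, 2, -2, 3]
Σy = 5, Σy² = 21, M = 10
μ = 5/10 = 1/2,  σ² = 21/10 − (1/2)² = 37/20
Independent increments: Var[S_16] = 16·σ² = 16·(37/20) = 148/5


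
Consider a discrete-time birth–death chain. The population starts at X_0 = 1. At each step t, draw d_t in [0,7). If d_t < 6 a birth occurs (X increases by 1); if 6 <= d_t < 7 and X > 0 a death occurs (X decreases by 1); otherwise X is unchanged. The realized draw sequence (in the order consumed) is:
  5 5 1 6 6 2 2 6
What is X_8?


3

t=0: X=1, d=5 → birth, X_1=2
t=1: X=2, d=5 → birth, X_2=3
t=2: X=3, d=1 → birth, X_3=4
t=3: X=4, d=6 → death, X_4=3
t=4: X=3, d=6 → death, X_5=2
t=5: X=2, d=2 → birth, X_6=3
t=6: X=3, d=2 → birth, X_7=4
t=7: X=4, d=6 → death, X_8=3


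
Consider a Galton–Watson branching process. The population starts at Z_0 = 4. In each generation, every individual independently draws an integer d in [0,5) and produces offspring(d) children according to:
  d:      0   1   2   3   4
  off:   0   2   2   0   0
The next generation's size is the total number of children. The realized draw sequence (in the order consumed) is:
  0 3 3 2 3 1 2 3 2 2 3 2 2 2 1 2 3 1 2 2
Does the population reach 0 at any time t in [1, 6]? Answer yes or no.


gen 0: Z_0=4, draws=[0, 3, 3, 2], offspring=[0, 0, 0, 2], Z_1=2
gen 1: Z_1=2, draws=[3, 1], offspring=[0, 2], Z_2=2
gen 2: Z_2=2, draws=[2, 3], offspring=[2, 0], Z_3=2
gen 3: Z_3=2, draws=[2, 2], offspring=[2, 2], Z_4=4
gen 4: Z_4=4, draws=[3, 2, 2, 2], offspring=[0, 2, 2, 2], Z_5=6
gen 5: Z_5=6, draws=[1, 2, 3, 1, 2, 2], offspring=[2, 2, 0, 2, 2, 2], Z_6=10

no


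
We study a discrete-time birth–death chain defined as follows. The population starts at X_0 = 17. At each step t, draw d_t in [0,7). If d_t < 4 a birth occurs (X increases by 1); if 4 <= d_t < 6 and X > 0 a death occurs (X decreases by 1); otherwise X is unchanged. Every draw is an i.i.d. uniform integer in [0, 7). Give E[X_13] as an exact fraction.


145/7

X can drop by at most 1 per step and X_0 = 17 > T = 13, so X_t >= 17 − t >= 4 > 0 for every t <= 13: the floor at 0 (the 'and X > 0' condition) never binds. Hence X_13 = X_0 + Σ_{t<13} Y_t with i.i.d. increments Y_t = y(d_t) ∈ {+1, −1, 0}.
Outcome values over d=0..6: [1, 1, 1, 1, -1, -1, 0]
Σy = 2, Σy² = 6, M = 7
μ = 2/7 = 2/7,  σ² = 6/7 − (2/7)² = 38/49
E[X_13] = 17 + 13·(2/7) = 145/7


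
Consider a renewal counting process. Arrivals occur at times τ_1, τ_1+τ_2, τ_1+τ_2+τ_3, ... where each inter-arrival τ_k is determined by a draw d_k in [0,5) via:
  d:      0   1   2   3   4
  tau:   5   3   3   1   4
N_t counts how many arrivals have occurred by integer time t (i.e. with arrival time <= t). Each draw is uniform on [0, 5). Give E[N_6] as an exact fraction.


Inter-arrival values over d=0..4: [5, 3, 3, 1, 4]
Each d has probability 1/5, so the pmf of τ is: f(1) = 1/5, f(3) = 2/5, f(4) = 1/5, f(5) = 1/5
Renewal equation for m(n) = E[N_n]: condition on τ_1 = k (if k <= n, one arrival plus a fresh copy on the remaining n−k steps): m(n) = F(n) + Σ_{k<=n} f(k)·m(n−k), where F(n) = P(τ <= n) and m(0) = 0
m(1) = F(1) = 1/5
m(2) = F(2) + f(1)·m(1) = 1/5 + 1/5·1/5 = 6/25
m(3) = F(3) + f(1)·m(2) = 3/5 + 1/5·6/25 = 81/125
m(4) = F(4) + f(1)·m(3) + f(3)·m(1) = 4/5 + 1/5·81/125 + 2/5·1/5 = 631/625
m(5) = F(5) + f(1)·m(4) + f(3)·m(2) + f(4)·m(1) = 1 + 1/5·631/625 + 2/5·6/25 + 1/5·1/5 = 4181/3125
m(6) = F(6) + f(1)·m(5) + f(3)·m(3) + f(4)·m(2) + f(5)·m(1) = 1 + 1/5·4181/3125 + 2/5·81/125 + 1/5·6/25 + 1/5·1/5 = 25231/15625
E[N_6] = m(6) = 25231/15625

25231/15625


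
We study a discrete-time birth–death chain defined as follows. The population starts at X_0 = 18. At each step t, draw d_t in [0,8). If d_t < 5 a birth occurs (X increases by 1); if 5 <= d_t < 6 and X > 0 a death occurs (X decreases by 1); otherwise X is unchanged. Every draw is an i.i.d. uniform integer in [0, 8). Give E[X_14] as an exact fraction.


25

X can drop by at most 1 per step and X_0 = 18 > T = 14, so X_t >= 18 − t >= 4 > 0 for every t <= 14: the floor at 0 (the 'and X > 0' condition) never binds. Hence X_14 = X_0 + Σ_{t<14} Y_t with i.i.d. increments Y_t = y(d_t) ∈ {+1, −1, 0}.
Outcome values over d=0..7: [1, 1, 1, 1, 1, -1, 0, 0]
Σy = 4, Σy² = 6, M = 8
μ = 4/8 = 1/2,  σ² = 6/8 − (1/2)² = 1/2
E[X_14] = 18 + 14·(1/2) = 25


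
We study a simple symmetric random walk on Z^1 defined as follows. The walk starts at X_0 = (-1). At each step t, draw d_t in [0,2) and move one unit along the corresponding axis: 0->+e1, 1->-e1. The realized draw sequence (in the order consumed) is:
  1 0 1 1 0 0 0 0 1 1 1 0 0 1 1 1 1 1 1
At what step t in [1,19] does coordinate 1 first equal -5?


18

t=0: X=(-1), d=1 → -e1, X_1=(-2)
t=1: X=(-2), d=0 → +e1, X_2=(-1)
t=2: X=(-1), d=1 → -e1, X_3=(-2)
t=3: X=(-2), d=1 → -e1, X_4=(-3)
t=4: X=(-3), d=0 → +e1, X_5=(-2)
t=5: X=(-2), d=0 → +e1, X_6=(-1)
t=6: X=(-1), d=0 → +e1, X_7=(0)
t=7: X=(0), d=0 → +e1, X_8=(1)
t=8: X=(1), d=1 → -e1, X_9=(0)
t=9: X=(0), d=1 → -e1, X_10=(-1)
t=10: X=(-1), d=1 → -e1, X_11=(-2)
t=11: X=(-2), d=0 → +e1, X_12=(-1)
t=12: X=(-1), d=0 → +e1, X_13=(0)
t=13: X=(0), d=1 → -e1, X_14=(-1)
t=14: X=(-1), d=1 → -e1, X_15=(-2)
t=15: X=(-2), d=1 → -e1, X_16=(-3)
t=16: X=(-3), d=1 → -e1, X_17=(-4)
t=17: X=(-4), d=1 → -e1, X_18=(-5)
t=18: X=(-5), d=1 → -e1, X_19=(-6)


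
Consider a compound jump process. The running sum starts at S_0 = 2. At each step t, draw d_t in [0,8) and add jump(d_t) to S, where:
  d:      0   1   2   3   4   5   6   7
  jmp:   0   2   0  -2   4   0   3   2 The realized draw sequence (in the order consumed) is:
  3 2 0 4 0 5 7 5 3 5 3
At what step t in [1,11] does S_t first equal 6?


t=0: S=2, d=3, jump=-2, S_1=0
t=1: S=0, d=2, jump=0, S_2=0
t=2: S=0, d=0, jump=0, S_3=0
t=3: S=0, d=4, jump=4, S_4=4
t=4: S=4, d=0, jump=0, S_5=4
t=5: S=4, d=5, jump=0, S_6=4
t=6: S=4, d=7, jump=2, S_7=6
t=7: S=6, d=5, jump=0, S_8=6
t=8: S=6, d=3, jump=-2, S_9=4
t=9: S=4, d=5, jump=0, S_10=4
t=10: S=4, d=3, jump=-2, S_11=2

7


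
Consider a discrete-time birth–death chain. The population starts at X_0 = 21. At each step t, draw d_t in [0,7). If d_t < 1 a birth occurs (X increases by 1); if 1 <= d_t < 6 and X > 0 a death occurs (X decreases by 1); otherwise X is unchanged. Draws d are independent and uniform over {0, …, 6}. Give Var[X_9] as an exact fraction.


234/49

X can drop by at most 1 per step and X_0 = 21 > T = 9, so X_t >= 21 − t >= 12 > 0 for every t <= 9: the floor at 0 (the 'and X > 0' condition) never binds. Hence X_9 = X_0 + Σ_{t<9} Y_t with i.i.d. increments Y_t = y(d_t) ∈ {+1, −1, 0}.
Outcome values over d=0..6: [1, -1, -1, -1, -1, -1, 0]
Σy = -4, Σy² = 6, M = 7
μ = -4/7 = -4/7,  σ² = 6/7 − (-4/7)² = 26/49
Independent increments: Var[X_9] = 9·σ² = 9·(26/49) = 234/49


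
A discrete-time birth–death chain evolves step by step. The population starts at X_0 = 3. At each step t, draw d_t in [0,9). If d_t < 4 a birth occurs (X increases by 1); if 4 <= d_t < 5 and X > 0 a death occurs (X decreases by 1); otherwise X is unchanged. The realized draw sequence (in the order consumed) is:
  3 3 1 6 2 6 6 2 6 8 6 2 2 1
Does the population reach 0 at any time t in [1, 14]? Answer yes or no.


no

t=0: X=3, d=3 → birth, X_1=4
t=1: X=4, d=3 → birth, X_2=5
t=2: X=5, d=1 → birth, X_3=6
t=3: X=6, d=6 → hold, X_4=6
t=4: X=6, d=2 → birth, X_5=7
t=5: X=7, d=6 → hold, X_6=7
t=6: X=7, d=6 → hold, X_7=7
t=7: X=7, d=2 → birth, X_8=8
t=8: X=8, d=6 → hold, X_9=8
t=9: X=8, d=8 → hold, X_10=8
t=10: X=8, d=6 → hold, X_11=8
t=11: X=8, d=2 → birth, X_12=9
t=12: X=9, d=2 → birth, X_13=10
t=13: X=10, d=1 → birth, X_14=11


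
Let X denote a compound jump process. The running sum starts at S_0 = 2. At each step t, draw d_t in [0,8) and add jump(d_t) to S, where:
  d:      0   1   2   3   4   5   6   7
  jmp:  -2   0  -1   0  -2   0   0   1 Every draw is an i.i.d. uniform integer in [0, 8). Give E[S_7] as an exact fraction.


-3/2

Outcome values over d=0..7: [-2, 0, -1, 0, -2, 0, 0, 1]
Σy = -4, Σy² = 10, M = 8
μ = -4/8 = -1/2,  σ² = 10/8 − (-1/2)² = 1
E[S_7] = 2 + 7·(-1/2) = -3/2


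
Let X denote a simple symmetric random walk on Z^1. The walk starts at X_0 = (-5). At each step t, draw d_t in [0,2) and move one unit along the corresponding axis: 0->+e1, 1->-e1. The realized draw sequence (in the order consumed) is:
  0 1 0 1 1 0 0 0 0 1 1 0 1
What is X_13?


t=0: X=(-5), d=0 → +e1, X_1=(-4)
t=1: X=(-4), d=1 → -e1, X_2=(-5)
t=2: X=(-5), d=0 → +e1, X_3=(-4)
t=3: X=(-4), d=1 → -e1, X_4=(-5)
t=4: X=(-5), d=1 → -e1, X_5=(-6)
t=5: X=(-6), d=0 → +e1, X_6=(-5)
t=6: X=(-5), d=0 → +e1, X_7=(-4)
t=7: X=(-4), d=0 → +e1, X_8=(-3)
t=8: X=(-3), d=0 → +e1, X_9=(-2)
t=9: X=(-2), d=1 → -e1, X_10=(-3)
t=10: X=(-3), d=1 → -e1, X_11=(-4)
t=11: X=(-4), d=0 → +e1, X_12=(-3)
t=12: X=(-3), d=1 → -e1, X_13=(-4)

(-4)


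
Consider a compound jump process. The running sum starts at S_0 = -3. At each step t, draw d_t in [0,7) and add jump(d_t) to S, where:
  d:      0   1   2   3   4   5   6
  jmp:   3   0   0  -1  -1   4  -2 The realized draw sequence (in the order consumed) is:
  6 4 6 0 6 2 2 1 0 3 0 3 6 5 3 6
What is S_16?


-4

t=0: S=-3, d=6, jump=-2, S_1=-5
t=1: S=-5, d=4, jump=-1, S_2=-6
t=2: S=-6, d=6, jump=-2, S_3=-8
t=3: S=-8, d=0, jump=3, S_4=-5
t=4: S=-5, d=6, jump=-2, S_5=-7
t=5: S=-7, d=2, jump=0, S_6=-7
t=6: S=-7, d=2, jump=0, S_7=-7
t=7: S=-7, d=1, jump=0, S_8=-7
t=8: S=-7, d=0, jump=3, S_9=-4
t=9: S=-4, d=3, jump=-1, S_10=-5
t=10: S=-5, d=0, jump=3, S_11=-2
t=11: S=-2, d=3, jump=-1, S_12=-3
t=12: S=-3, d=6, jump=-2, S_13=-5
t=13: S=-5, d=5, jump=4, S_14=-1
t=14: S=-1, d=3, jump=-1, S_15=-2
t=15: S=-2, d=6, jump=-2, S_16=-4


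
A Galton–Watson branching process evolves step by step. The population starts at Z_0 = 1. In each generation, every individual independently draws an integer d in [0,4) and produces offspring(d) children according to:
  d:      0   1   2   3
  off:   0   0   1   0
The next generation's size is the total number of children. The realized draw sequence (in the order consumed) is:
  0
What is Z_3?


gen 0: Z_0=1, draws=[0], offspring=[0], Z_1=0
gen 1: Z_1=0, draws=[], offspring=[], Z_2=0
gen 2: Z_2=0, draws=[], offspring=[], Z_3=0

0


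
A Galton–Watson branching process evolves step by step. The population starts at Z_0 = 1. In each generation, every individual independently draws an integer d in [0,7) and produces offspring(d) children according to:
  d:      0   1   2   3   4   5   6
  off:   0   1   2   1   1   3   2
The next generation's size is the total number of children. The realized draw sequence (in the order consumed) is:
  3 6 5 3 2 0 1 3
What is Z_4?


gen 0: Z_0=1, draws=[3], offspring=[1], Z_1=1
gen 1: Z_1=1, draws=[6], offspring=[2], Z_2=2
gen 2: Z_2=2, draws=[5, 3], offspring=[3, 1], Z_3=4
gen 3: Z_3=4, draws=[2, 0, 1, 3], offspring=[2, 0, 1, 1], Z_4=4

4


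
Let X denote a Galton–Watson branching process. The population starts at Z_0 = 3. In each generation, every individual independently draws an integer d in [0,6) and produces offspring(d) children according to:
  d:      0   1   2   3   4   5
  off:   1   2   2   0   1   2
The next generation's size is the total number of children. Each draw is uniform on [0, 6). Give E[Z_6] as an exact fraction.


4096/243

Outcome values over d=0..5: [1, 2, 2, 0, 1, 2]
Σy = 8, Σy² = 14, M = 6
μ = 8/6 = 4/3,  σ² = 14/6 − (4/3)² = 5/9
E[Z_0] = 3
E[Z_1] = 4/3·E[Z_0] = 4
E[Z_2] = 4/3·E[Z_1] = 16/3
E[Z_3] = 4/3·E[Z_2] = 64/9
E[Z_4] = 4/3·E[Z_3] = 256/27
E[Z_5] = 4/3·E[Z_4] = 1024/81
E[Z_6] = 4/3·E[Z_5] = 4096/243


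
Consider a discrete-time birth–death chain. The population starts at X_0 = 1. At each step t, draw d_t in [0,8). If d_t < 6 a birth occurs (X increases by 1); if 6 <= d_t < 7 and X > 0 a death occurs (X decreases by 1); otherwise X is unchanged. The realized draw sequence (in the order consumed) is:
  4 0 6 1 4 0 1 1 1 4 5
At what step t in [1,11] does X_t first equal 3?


2

t=0: X=1, d=4 → birth, X_1=2
t=1: X=2, d=0 → birth, X_2=3
t=2: X=3, d=6 → death, X_3=2
t=3: X=2, d=1 → birth, X_4=3
t=4: X=3, d=4 → birth, X_5=4
t=5: X=4, d=0 → birth, X_6=5
t=6: X=5, d=1 → birth, X_7=6
t=7: X=6, d=1 → birth, X_8=7
t=8: X=7, d=1 → birth, X_9=8
t=9: X=8, d=4 → birth, X_10=9
t=10: X=9, d=5 → birth, X_11=10


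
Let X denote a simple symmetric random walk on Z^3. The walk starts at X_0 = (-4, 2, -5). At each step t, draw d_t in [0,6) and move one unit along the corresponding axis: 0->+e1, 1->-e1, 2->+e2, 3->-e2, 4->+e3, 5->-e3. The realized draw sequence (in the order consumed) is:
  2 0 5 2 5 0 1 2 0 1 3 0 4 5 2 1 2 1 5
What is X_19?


t=0: X=(-4, 2, -5), d=2 → +e2, X_1=(-4, 3, -5)
t=1: X=(-4, 3, -5), d=0 → +e1, X_2=(-3, 3, -5)
t=2: X=(-3, 3, -5), d=5 → -e3, X_3=(-3, 3, -6)
t=3: X=(-3, 3, -6), d=2 → +e2, X_4=(-3, 4, -6)
t=4: X=(-3, 4, -6), d=5 → -e3, X_5=(-3, 4, -7)
t=5: X=(-3, 4, -7), d=0 → +e1, X_6=(-2, 4, -7)
t=6: X=(-2, 4, -7), d=1 → -e1, X_7=(-3, 4, -7)
t=7: X=(-3, 4, -7), d=2 → +e2, X_8=(-3, 5, -7)
t=8: X=(-3, 5, -7), d=0 → +e1, X_9=(-2, 5, -7)
t=9: X=(-2, 5, -7), d=1 → -e1, X_10=(-3, 5, -7)
t=10: X=(-3, 5, -7), d=3 → -e2, X_11=(-3, 4, -7)
t=11: X=(-3, 4, -7), d=0 → +e1, X_12=(-2, 4, -7)
t=12: X=(-2, 4, -7), d=4 → +e3, X_13=(-2, 4, -6)
t=13: X=(-2, 4, -6), d=5 → -e3, X_14=(-2, 4, -7)
t=14: X=(-2, 4, -7), d=2 → +e2, X_15=(-2, 5, -7)
t=15: X=(-2, 5, -7), d=1 → -e1, X_16=(-3, 5, -7)
t=16: X=(-3, 5, -7), d=2 → +e2, X_17=(-3, 6, -7)
t=17: X=(-3, 6, -7), d=1 → -e1, X_18=(-4, 6, -7)
t=18: X=(-4, 6, -7), d=5 → -e3, X_19=(-4, 6, -8)

(-4, 6, -8)


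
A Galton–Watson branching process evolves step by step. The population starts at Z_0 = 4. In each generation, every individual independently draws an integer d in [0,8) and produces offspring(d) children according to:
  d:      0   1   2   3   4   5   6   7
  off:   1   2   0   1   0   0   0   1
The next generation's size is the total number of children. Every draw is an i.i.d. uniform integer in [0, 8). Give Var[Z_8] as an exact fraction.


13228758359375/70368744177664

Outcome values over d=0..7: [1, 2, 0, 1, 0, 0, 0, 1]
Σy = 5, Σy² = 7, M = 8
μ = 5/8 = 5/8,  σ² = 7/8 − (5/8)² = 31/64
V_0 = 0, E_0 = 4
V_1 = 31/64·E_0 + (5/8)²·V_0 = 31/16;  E_1 = 5/2
V_2 = 31/64·E_1 + (5/8)²·V_1 = 2015/1024;  E_2 = 25/16
V_3 = 31/64·E_2 + (5/8)²·V_2 = 99975/65536;  E_3 = 125/128
V_4 = 31/64·E_3 + (5/8)²·V_3 = 4483375/4194304;  E_4 = 625/1024
V_5 = 31/64·E_4 + (5/8)²·V_4 = 191444375/268435456;  E_5 = 3125/8192
V_6 = 31/64·E_5 + (5/8)²·V_5 = 7960509375/17179869184;  E_6 = 15625/65536
V_7 = 31/64·E_6 + (5/8)²·V_6 = 325988734375/1099511627776;  E_7 = 78125/524288
V_8 = 31/64·E_7 + (5/8)²·V_7 = 13228758359375/70368744177664;  E_8 = 390625/4194304


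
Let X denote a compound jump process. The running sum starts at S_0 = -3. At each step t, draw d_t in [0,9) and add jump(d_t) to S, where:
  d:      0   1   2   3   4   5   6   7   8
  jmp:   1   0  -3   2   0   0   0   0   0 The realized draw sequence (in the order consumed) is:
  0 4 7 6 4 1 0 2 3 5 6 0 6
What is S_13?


-1

t=0: S=-3, d=0, jump=1, S_1=-2
t=1: S=-2, d=4, jump=0, S_2=-2
t=2: S=-2, d=7, jump=0, S_3=-2
t=3: S=-2, d=6, jump=0, S_4=-2
t=4: S=-2, d=4, jump=0, S_5=-2
t=5: S=-2, d=1, jump=0, S_6=-2
t=6: S=-2, d=0, jump=1, S_7=-1
t=7: S=-1, d=2, jump=-3, S_8=-4
t=8: S=-4, d=3, jump=2, S_9=-2
t=9: S=-2, d=5, jump=0, S_10=-2
t=10: S=-2, d=6, jump=0, S_11=-2
t=11: S=-2, d=0, jump=1, S_12=-1
t=12: S=-1, d=6, jump=0, S_13=-1


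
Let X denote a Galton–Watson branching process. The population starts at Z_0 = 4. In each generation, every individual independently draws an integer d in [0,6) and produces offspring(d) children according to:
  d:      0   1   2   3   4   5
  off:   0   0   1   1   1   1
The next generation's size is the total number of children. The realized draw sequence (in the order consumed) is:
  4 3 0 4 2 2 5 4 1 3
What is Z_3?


2

gen 0: Z_0=4, draws=[4, 3, 0, 4], offspring=[1, 1, 0, 1], Z_1=3
gen 1: Z_1=3, draws=[2, 2, 5], offspring=[1, 1, 1], Z_2=3
gen 2: Z_2=3, draws=[4, 1, 3], offspring=[1, 0, 1], Z_3=2


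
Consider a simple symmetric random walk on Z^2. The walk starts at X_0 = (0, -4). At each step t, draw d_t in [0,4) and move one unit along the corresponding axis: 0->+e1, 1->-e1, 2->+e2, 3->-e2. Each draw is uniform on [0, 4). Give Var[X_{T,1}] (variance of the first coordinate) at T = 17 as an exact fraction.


Outcome values over d=0..3: [1, -1, 0, 0]
Σy = 0, Σy² = 2, M = 4
μ = 0/4 = 0,  σ² = 2/4 − (0)² = 1/2
Independent increments: Var[X_17] = 17·σ² = 17·(1/2) = 17/2

17/2


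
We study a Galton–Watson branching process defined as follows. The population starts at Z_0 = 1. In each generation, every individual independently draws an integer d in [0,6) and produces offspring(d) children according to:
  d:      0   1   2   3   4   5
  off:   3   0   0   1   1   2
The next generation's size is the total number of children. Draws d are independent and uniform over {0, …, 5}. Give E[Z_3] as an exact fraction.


Outcome values over d=0..5: [3, 0, 0, 1, 1, 2]
Σy = 7, Σy² = 15, M = 6
μ = 7/6 = 7/6,  σ² = 15/6 − (7/6)² = 41/36
E[Z_0] = 1
E[Z_1] = 7/6·E[Z_0] = 7/6
E[Z_2] = 7/6·E[Z_1] = 49/36
E[Z_3] = 7/6·E[Z_2] = 343/216

343/216


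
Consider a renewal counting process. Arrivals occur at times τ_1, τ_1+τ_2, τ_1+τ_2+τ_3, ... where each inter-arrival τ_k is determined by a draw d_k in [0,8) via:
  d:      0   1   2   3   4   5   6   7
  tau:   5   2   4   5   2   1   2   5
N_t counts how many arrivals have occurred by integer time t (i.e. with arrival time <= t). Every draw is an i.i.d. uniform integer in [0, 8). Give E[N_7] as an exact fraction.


Inter-arrival values over d=0..7: [5, 2, 4, 5, 2, 1, 2, 5]
Each d has probability 1/8, so the pmf of τ is: f(1) = 1/8, f(2) = 3/8, f(4) = 1/8, f(5) = 3/8
Renewal equation for m(n) = E[N_n]: condition on τ_1 = k (if k <= n, one arrival plus a fresh copy on the remaining n−k steps): m(n) = F(n) + Σ_{k<=n} f(k)·m(n−k), where F(n) = P(τ <= n) and m(0) = 0
m(1) = F(1) = 1/8
m(2) = F(2) + f(1)·m(1) = 1/2 + 1/8·1/8 = 33/64
m(3) = F(3) + f(1)·m(2) + f(2)·m(1) = 1/2 + 1/8·33/64 + 3/8·1/8 = 313/512
m(4) = F(4) + f(1)·m(3) + f(2)·m(2) = 5/8 + 1/8·313/512 + 3/8·33/64 = 3665/4096
m(5) = F(5) + f(1)·m(4) + f(2)·m(3) + f(4)·m(1) = 1 + 1/8·3665/4096 + 3/8·313/512 + 1/8·1/8 = 44457/32768
m(6) = F(6) + f(1)·m(5) + f(2)·m(4) + f(4)·m(2) + f(5)·m(1) = 1 + 1/8·44457/32768 + 3/8·3665/4096 + 1/8·33/64 + 3/8·1/8 = 423745/262144
m(7) = F(7) + f(1)·m(6) + f(2)·m(5) + f(4)·m(3) + f(5)·m(2) = 1 + 1/8·423745/262144 + 3/8·44457/32768 + 1/8·313/512 + 3/8·33/64 = 4153625/2097152
E[N_7] = m(7) = 4153625/2097152

4153625/2097152


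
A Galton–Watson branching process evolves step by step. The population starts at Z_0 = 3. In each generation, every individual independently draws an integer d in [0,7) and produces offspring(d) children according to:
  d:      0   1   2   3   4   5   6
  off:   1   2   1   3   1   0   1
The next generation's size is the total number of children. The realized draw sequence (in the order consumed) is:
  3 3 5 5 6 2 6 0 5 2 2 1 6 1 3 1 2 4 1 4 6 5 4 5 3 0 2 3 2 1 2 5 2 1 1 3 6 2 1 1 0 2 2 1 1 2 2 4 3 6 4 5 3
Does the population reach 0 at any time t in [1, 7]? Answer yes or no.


gen 0: Z_0=3, draws=[3, 3, 5], offspring=[3, 3, 0], Z_1=6
gen 1: Z_1=6, draws=[5, 6, 2, 6, 0, 5], offspring=[0, 1, 1, 1, 1, 0], Z_2=4
gen 2: Z_2=4, draws=[2, 2, 1, 6], offspring=[1, 1, 2, 1], Z_3=5
gen 3: Z_3=5, draws=[1, 3, 1, 2, 4], offspring=[2, 3, 2, 1, 1], Z_4=9
gen 4: Z_4=9, draws=[1, 4, 6, 5, 4, 5, 3, 0, 2], offspring=[2, 1, 1, 0, 1, 0, 3, 1, 1], Z_5=10
gen 5: Z_5=10, draws=[3, 2, 1, 2, 5, 2, 1, 1, 3, 6], offspring=[3, 1, 2, 1, 0, 1, 2, 2, 3, 1], Z_6=16
gen 6: Z_6=16, draws=[2, 1, 1, 0, 2, 2, 1, 1, 2, 2, 4, 3, 6, 4, 5, 3], offspring=[1, 2, 2, 1, 1, 1, 2, 2, 1, 1, 1, 3, 1, 1, 0, 3], Z_7=23

no


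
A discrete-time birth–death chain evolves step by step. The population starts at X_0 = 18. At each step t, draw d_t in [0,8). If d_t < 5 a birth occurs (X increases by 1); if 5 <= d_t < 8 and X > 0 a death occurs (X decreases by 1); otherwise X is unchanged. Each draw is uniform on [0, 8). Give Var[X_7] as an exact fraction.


105/16

X can drop by at most 1 per step and X_0 = 18 > T = 7, so X_t >= 18 − t >= 11 > 0 for every t <= 7: the floor at 0 (the 'and X > 0' condition) never binds. Hence X_7 = X_0 + Σ_{t<7} Y_t with i.i.d. increments Y_t = y(d_t) ∈ {+1, −1, 0}.
Outcome values over d=0..7: [1, 1, 1, 1, 1, -1, -1, -1]
Σy = 2, Σy² = 8, M = 8
μ = 2/8 = 1/4,  σ² = 8/8 − (1/4)² = 15/16
Independent increments: Var[X_7] = 7·σ² = 7·(15/16) = 105/16


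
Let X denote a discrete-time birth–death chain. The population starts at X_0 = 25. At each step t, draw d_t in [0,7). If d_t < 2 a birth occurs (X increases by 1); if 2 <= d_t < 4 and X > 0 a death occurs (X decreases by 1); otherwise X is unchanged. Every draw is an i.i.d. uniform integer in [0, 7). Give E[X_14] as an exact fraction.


X can drop by at most 1 per step and X_0 = 25 > T = 14, so X_t >= 25 − t >= 11 > 0 for every t <= 14: the floor at 0 (the 'and X > 0' condition) never binds. Hence X_14 = X_0 + Σ_{t<14} Y_t with i.i.d. increments Y_t = y(d_t) ∈ {+1, −1, 0}.
Outcome values over d=0..6: [1, 1, -1, -1, 0, 0, 0]
Σy = 0, Σy² = 4, M = 7
μ = 0/7 = 0,  σ² = 4/7 − (0)² = 4/7
E[X_14] = 25 + 14·(0) = 25

25


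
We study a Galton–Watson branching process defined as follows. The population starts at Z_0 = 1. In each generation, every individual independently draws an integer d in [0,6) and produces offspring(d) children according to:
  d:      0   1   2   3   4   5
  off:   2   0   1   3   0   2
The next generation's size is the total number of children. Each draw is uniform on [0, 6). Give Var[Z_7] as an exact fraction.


Outcome values over d=0..5: [2, 0, 1, 3, 0, 2]
Σy = 8, Σy² = 18, M = 6
μ = 8/6 = 4/3,  σ² = 18/6 − (4/3)² = 11/9
V_0 = 0, E_0 = 1
V_1 = 11/9·E_0 + (4/3)²·V_0 = 11/9;  E_1 = 4/3
V_2 = 11/9·E_1 + (4/3)²·V_1 = 308/81;  E_2 = 16/9
V_3 = 11/9·E_2 + (4/3)²·V_2 = 6512/729;  E_3 = 64/27
V_4 = 11/9·E_3 + (4/3)²·V_3 = 123200/6561;  E_4 = 256/81
V_5 = 11/9·E_4 + (4/3)²·V_4 = 2199296/59049;  E_5 = 1024/243
V_6 = 11/9·E_5 + (4/3)²·V_5 = 37925888/531441;  E_6 = 4096/729
V_7 = 11/9·E_6 + (4/3)²·V_6 = 639660032/4782969;  E_7 = 16384/2187

639660032/4782969


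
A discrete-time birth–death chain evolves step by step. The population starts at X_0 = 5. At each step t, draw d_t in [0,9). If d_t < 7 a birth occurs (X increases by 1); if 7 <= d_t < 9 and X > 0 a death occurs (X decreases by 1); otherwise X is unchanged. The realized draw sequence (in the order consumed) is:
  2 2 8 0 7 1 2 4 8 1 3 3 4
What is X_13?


12

t=0: X=5, d=2 → birth, X_1=6
t=1: X=6, d=2 → birth, X_2=7
t=2: X=7, d=8 → death, X_3=6
t=3: X=6, d=0 → birth, X_4=7
t=4: X=7, d=7 → death, X_5=6
t=5: X=6, d=1 → birth, X_6=7
t=6: X=7, d=2 → birth, X_7=8
t=7: X=8, d=4 → birth, X_8=9
t=8: X=9, d=8 → death, X_9=8
t=9: X=8, d=1 → birth, X_10=9
t=10: X=9, d=3 → birth, X_11=10
t=11: X=10, d=3 → birth, X_12=11
t=12: X=11, d=4 → birth, X_13=12
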